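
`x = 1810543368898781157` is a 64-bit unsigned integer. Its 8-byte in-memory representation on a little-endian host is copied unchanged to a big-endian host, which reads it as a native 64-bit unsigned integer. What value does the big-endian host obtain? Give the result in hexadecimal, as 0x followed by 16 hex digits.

1810543368898781157 in 64-bit hexadecimal is 0x19205799F1A69FE5.
Stored little-endian, the bytes at ascending addresses are E5 9F A6 F1 99 57 20 19.
Read back as big-endian, the last byte is least significant, giving 0xE59FA6F199572019.

0xE59FA6F199572019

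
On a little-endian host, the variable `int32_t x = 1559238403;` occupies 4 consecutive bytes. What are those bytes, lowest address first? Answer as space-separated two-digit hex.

1559238403 in hexadecimal, padded to 32 bits, is 0x5CF01703.
Split into bytes (most-significant first): 5C F0 17 03.
In little-endian order the low byte comes first in memory.
So at ascending addresses the bytes are 03 17 F0 5C.

03 17 F0 5C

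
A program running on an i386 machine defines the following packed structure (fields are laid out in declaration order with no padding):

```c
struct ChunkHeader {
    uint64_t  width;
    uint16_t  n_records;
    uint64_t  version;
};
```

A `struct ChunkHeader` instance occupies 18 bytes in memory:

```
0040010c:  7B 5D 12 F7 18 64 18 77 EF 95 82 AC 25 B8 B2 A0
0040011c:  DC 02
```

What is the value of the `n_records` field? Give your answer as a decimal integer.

38383

`n_records` follows `width` (8 bytes), so it starts at byte offset 8 and occupies 2 bytes.
Bytes at offsets 8..9: EF 95.
Little-endian: lowest address holds the least-significant byte.
Reassemble most-significant byte first: 95 EF → 0x95EF.
0x95EF = 38383.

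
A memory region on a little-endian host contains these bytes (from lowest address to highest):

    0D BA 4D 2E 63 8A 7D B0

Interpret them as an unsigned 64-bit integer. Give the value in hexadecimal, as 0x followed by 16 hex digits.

0xB07D8A632E4DBA0D

Little-endian stores the least-significant byte at the lowest address.
Reassemble most-significant byte first: B0 7D 8A 63 2E 4D BA 0D → 0xB07D8A632E4DBA0D.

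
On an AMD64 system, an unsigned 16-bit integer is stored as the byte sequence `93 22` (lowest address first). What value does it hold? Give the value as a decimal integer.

8851

Little-endian: lowest address holds the least-significant byte.
Reassemble most-significant byte first: 22 93 → 0x2293.
0x2293 = 8851.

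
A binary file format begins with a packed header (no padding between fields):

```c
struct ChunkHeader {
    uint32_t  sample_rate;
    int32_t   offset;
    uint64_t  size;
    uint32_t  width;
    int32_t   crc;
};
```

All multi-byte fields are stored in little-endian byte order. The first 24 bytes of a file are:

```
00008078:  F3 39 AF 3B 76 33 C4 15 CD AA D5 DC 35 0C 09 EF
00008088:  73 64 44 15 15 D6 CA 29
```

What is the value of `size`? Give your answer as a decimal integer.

17224311675332963021

`size` follows `sample_rate` (4 B), `offset` (4 B), so it starts at offset 4 + 4 = 8 and occupies 8 bytes.
Bytes at offsets 8..15: CD AA D5 DC 35 0C 09 EF.
Little-endian stores the least-significant byte at the lowest address.
Reassemble most-significant byte first: EF 09 0C 35 DC D5 AA CD → 0xEF090C35DCD5AACD.
0xEF090C35DCD5AACD = 17224311675332963021.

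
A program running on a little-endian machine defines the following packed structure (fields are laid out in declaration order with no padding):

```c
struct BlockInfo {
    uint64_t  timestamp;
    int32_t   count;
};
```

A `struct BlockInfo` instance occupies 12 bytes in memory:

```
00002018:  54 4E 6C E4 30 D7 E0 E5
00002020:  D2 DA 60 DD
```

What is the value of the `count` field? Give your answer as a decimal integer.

-580855086

`count` follows `timestamp` (8 bytes), so it starts at byte offset 8 and occupies 4 bytes.
Bytes at offsets 8..11: D2 DA 60 DD.
In little-endian order the low byte comes first in memory.
Reassemble most-significant byte first: DD 60 DA D2 → 0xDD60DAD2.
Top bit is set, so as a signed 32-bit value this is 0xDD60DAD2 − 2^32 = -580855086.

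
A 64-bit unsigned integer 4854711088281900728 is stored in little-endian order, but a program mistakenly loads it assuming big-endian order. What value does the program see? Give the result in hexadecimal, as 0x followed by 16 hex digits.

0xB856317003665F43

4854711088281900728 in 64-bit hexadecimal is 0x435F6603703156B8.
Stored little-endian, the bytes at ascending addresses are B8 56 31 70 03 66 5F 43.
Read back as big-endian, the last byte is least significant, giving 0xB856317003665F43.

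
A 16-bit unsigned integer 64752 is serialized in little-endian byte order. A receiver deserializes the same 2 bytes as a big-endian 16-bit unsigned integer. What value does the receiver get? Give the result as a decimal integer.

61692

64752 in 16-bit hexadecimal is 0xFCF0.
Stored little-endian, the bytes at ascending addresses are F0 FC.
Read back as big-endian, the last byte is least significant, giving 0xF0FC.
0xF0FC = 61692.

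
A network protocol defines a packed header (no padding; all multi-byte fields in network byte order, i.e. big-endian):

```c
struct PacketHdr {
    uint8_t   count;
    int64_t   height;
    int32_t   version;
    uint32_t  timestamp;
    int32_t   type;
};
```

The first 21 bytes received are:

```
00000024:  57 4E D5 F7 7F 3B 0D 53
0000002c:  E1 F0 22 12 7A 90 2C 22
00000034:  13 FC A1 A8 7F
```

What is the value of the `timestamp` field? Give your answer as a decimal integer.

`timestamp` follows `count` (1 B), `height` (8 B), `version` (4 B), so it starts at offset 1 + 8 + 4 = 13 and occupies 4 bytes.
Bytes at offsets 13..16: 90 2C 22 13.
In big-endian order the high byte comes first in memory.
The bytes are already most-significant first: 0x902C2213.
0x902C2213 = 2418811411.

2418811411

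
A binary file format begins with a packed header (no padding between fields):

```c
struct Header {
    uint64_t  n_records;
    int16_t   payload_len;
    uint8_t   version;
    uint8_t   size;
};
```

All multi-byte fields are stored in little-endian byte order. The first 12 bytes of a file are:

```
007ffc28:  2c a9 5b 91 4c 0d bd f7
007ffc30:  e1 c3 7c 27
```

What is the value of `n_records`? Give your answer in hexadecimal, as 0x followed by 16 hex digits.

`n_records` is the first field, at byte offset 0, occupying 8 bytes.
Bytes at offsets 0..7: 2C A9 5B 91 4C 0D BD F7.
Little-endian: lowest address holds the least-significant byte.
Reassemble most-significant byte first: F7 BD 0D 4C 91 5B A9 2C → 0xF7BD0D4C915BA92C.

0xF7BD0D4C915BA92C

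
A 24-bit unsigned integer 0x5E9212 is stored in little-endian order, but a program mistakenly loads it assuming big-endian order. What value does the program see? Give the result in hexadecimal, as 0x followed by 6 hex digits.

0x12925E

Stored little-endian, the bytes at ascending addresses are 12 92 5E.
Read back as big-endian, the last byte is least significant, giving 0x12925E.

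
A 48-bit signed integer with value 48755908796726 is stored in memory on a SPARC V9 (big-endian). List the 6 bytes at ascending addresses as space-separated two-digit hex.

2C 57 DE 9F E1 36

48755908796726 in hexadecimal, padded to 48 bits, is 0x2C57DE9FE136.
Split into bytes (most-significant first): 2C 57 DE 9F E1 36.
Big-endian stores the most-significant byte at the lowest address.
So the memory order matches the most-significant-first order: 2C 57 DE 9F E1 36.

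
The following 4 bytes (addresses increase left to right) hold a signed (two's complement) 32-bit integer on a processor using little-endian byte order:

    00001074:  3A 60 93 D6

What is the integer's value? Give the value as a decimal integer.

-694984646

Little-endian: lowest address holds the least-significant byte.
Reassemble most-significant byte first: D6 93 60 3A → 0xD693603A.
Top bit is set, so as a signed 32-bit value this is 0xD693603A − 2^32 = -694984646.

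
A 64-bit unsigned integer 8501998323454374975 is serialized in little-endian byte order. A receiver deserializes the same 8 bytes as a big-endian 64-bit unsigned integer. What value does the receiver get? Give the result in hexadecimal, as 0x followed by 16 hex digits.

8501998323454374975 in 64-bit hexadecimal is 0x75FD2A6DFE76F43F.
Stored little-endian, the bytes at ascending addresses are 3F F4 76 FE 6D 2A FD 75.
Read back as big-endian, the last byte is least significant, giving 0x3FF476FE6D2AFD75.

0x3FF476FE6D2AFD75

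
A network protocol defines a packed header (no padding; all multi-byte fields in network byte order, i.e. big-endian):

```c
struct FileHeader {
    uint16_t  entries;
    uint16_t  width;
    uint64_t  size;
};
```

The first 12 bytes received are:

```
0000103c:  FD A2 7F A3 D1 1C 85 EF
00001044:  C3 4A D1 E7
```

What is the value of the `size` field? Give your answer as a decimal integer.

15068065718094975463

`size` follows `entries` (2 B), `width` (2 B), so it starts at offset 2 + 2 = 4 and occupies 8 bytes.
Bytes at offsets 4..11: D1 1C 85 EF C3 4A D1 E7.
Big-endian stores the most-significant byte at the lowest address.
The bytes are already most-significant first: 0xD11C85EFC34AD1E7.
0xD11C85EFC34AD1E7 = 15068065718094975463.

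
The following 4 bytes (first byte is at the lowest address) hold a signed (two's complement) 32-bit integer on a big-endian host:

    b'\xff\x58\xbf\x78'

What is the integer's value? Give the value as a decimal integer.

Big-endian: lowest address holds the most-significant byte.
The bytes are already most-significant first: 0xFF58BF78.
Top bit is set, so as a signed 32-bit value this is 0xFF58BF78 − 2^32 = -10961032.

-10961032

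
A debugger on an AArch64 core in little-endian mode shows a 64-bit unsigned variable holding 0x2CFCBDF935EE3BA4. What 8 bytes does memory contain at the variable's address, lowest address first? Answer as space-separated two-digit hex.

Split into bytes (most-significant first): 2C FC BD F9 35 EE 3B A4.
Little-endian stores the least-significant byte at the lowest address.
So at ascending addresses the bytes are A4 3B EE 35 F9 BD FC 2C.

A4 3B EE 35 F9 BD FC 2C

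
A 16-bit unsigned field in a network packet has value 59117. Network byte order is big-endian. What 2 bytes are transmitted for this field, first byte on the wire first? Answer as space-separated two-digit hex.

E6 ED

59117 in hexadecimal, padded to 16 bits, is 0xE6ED.
Split into bytes (most-significant first): E6 ED.
In big-endian order the high byte comes first in memory.
So the memory order matches the most-significant-first order: E6 ED.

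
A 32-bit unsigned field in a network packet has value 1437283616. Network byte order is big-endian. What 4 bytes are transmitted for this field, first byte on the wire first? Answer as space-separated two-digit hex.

1437283616 in hexadecimal, padded to 32 bits, is 0x55AB3520.
Split into bytes (most-significant first): 55 AB 35 20.
Big-endian stores the most-significant byte at the lowest address.
So the memory order matches the most-significant-first order: 55 AB 35 20.

55 AB 35 20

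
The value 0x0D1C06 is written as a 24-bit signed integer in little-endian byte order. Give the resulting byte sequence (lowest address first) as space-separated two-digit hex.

06 1C 0D

Split into bytes (most-significant first): 0D 1C 06.
Little-endian: lowest address holds the least-significant byte.
So at ascending addresses the bytes are 06 1C 0D.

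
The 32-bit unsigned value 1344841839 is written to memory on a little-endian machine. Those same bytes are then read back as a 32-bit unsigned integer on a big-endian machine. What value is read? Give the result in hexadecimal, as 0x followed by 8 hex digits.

0x6FA82850

1344841839 in 32-bit hexadecimal is 0x5028A86F.
Stored little-endian, the bytes at ascending addresses are 6F A8 28 50.
Read back as big-endian, the last byte is least significant, giving 0x6FA82850.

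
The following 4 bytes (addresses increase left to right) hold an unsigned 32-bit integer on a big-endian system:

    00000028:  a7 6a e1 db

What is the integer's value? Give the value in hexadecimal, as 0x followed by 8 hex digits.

Big-endian: lowest address holds the most-significant byte.
The bytes are already most-significant first: 0xA76AE1DB.

0xA76AE1DB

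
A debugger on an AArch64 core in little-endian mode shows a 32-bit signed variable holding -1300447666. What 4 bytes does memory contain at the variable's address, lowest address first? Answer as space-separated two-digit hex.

Two's complement of -1300447666 in 32 bits: 1300447666 = 0x4D8341B2; invert → 0xB27CBE4D; add 1 → 0xB27CBE4E.
Split into bytes (most-significant first): B2 7C BE 4E.
Little-endian: lowest address holds the least-significant byte.
So at ascending addresses the bytes are 4E BE 7C B2.

4E BE 7C B2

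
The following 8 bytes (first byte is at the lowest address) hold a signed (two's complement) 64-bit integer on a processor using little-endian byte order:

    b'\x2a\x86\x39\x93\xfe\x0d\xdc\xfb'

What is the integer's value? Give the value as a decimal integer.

-298348088270420438

Little-endian: lowest address holds the least-significant byte.
Reassemble most-significant byte first: FB DC 0D FE 93 39 86 2A → 0xFBDC0DFE9339862A.
Top bit is set, so as a signed 64-bit value this is 0xFBDC0DFE9339862A − 2^64 = -298348088270420438.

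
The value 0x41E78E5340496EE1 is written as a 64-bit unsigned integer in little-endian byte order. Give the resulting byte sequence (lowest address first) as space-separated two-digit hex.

Split into bytes (most-significant first): 41 E7 8E 53 40 49 6E E1.
In little-endian order the low byte comes first in memory.
So at ascending addresses the bytes are E1 6E 49 40 53 8E E7 41.

E1 6E 49 40 53 8E E7 41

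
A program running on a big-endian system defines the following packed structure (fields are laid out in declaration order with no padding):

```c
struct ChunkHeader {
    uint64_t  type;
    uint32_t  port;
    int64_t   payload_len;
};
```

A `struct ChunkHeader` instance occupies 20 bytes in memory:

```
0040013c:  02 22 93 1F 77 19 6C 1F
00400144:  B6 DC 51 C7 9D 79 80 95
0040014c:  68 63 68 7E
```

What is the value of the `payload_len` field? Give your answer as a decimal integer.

`payload_len` follows `type` (8 B), `port` (4 B), so it starts at offset 8 + 4 = 12 and occupies 8 bytes.
Bytes at offsets 12..19: 9D 79 80 95 68 63 68 7E.
Big-endian: lowest address holds the most-significant byte.
The bytes are already most-significant first: 0x9D7980956863687E.
Top bit is set, so as a signed 64-bit value this is 0x9D7980956863687E − 2^64 = -7099501958383048578.

-7099501958383048578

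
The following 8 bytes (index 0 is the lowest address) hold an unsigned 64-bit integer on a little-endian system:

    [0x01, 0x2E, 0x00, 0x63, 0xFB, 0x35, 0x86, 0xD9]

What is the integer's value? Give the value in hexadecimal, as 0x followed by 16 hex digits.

0xD98635FB63002E01

Little-endian: lowest address holds the least-significant byte.
Reassemble most-significant byte first: D9 86 35 FB 63 00 2E 01 → 0xD98635FB63002E01.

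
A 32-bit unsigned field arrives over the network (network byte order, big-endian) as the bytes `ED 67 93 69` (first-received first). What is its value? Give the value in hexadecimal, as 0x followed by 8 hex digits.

Big-endian: lowest address holds the most-significant byte.
The bytes are already most-significant first: 0xED679369.

0xED679369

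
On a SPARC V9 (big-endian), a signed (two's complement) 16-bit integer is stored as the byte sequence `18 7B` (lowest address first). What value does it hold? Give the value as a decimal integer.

6267

Big-endian: lowest address holds the most-significant byte.
The bytes are already most-significant first: 0x187B.
0x187B = 6267.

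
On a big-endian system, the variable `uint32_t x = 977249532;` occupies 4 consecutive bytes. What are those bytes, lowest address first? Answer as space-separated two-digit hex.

977249532 in hexadecimal, padded to 32 bits, is 0x3A3FA4FC.
Split into bytes (most-significant first): 3A 3F A4 FC.
Big-endian stores the most-significant byte at the lowest address.
So the memory order matches the most-significant-first order: 3A 3F A4 FC.

3A 3F A4 FC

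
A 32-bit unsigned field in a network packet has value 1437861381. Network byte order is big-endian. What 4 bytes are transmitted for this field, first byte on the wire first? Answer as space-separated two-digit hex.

1437861381 in hexadecimal, padded to 32 bits, is 0x55B40605.
Split into bytes (most-significant first): 55 B4 06 05.
Big-endian stores the most-significant byte at the lowest address.
So the memory order matches the most-significant-first order: 55 B4 06 05.

55 B4 06 05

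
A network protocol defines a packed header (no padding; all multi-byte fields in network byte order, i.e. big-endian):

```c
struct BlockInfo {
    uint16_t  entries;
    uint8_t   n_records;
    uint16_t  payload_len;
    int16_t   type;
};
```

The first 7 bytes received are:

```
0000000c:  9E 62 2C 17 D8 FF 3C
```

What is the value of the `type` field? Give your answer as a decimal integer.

`type` follows `entries` (2 B), `n_records` (1 B), `payload_len` (2 B), so it starts at offset 2 + 1 + 2 = 5 and occupies 2 bytes.
Bytes at offsets 5..6: FF 3C.
In big-endian order the high byte comes first in memory.
The bytes are already most-significant first: 0xFF3C.
Top bit is set, so as a signed 16-bit value this is 0xFF3C − 2^16 = -196.

-196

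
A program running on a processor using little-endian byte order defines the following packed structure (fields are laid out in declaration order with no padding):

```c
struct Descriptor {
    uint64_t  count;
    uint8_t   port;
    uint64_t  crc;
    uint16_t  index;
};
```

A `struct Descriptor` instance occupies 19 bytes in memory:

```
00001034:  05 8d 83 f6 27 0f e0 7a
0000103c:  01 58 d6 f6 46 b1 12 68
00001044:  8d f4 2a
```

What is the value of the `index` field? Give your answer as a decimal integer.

10996

`index` follows `count` (8 B), `port` (1 B), `crc` (8 B), so it starts at offset 8 + 1 + 8 = 17 and occupies 2 bytes.
Bytes at offsets 17..18: F4 2A.
Little-endian: lowest address holds the least-significant byte.
Reassemble most-significant byte first: 2A F4 → 0x2AF4.
0x2AF4 = 10996.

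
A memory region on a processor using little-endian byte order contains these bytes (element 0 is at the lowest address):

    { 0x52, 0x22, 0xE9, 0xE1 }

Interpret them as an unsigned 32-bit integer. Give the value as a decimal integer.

3790152274

Little-endian: lowest address holds the least-significant byte.
Reassemble most-significant byte first: E1 E9 22 52 → 0xE1E92252.
0xE1E92252 = 3790152274.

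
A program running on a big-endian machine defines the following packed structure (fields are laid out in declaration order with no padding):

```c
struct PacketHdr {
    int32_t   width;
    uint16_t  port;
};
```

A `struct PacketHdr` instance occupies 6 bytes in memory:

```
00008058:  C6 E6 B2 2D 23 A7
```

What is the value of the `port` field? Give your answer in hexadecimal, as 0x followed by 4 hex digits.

0x23A7

`port` follows `width` (4 bytes), so it starts at byte offset 4 and occupies 2 bytes.
Bytes at offsets 4..5: 23 A7.
Big-endian stores the most-significant byte at the lowest address.
The bytes are already most-significant first: 0x23A7.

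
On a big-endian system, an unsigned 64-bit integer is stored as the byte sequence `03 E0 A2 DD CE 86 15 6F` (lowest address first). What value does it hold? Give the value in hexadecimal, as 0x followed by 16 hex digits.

Big-endian stores the most-significant byte at the lowest address.
The bytes are already most-significant first: 0x03E0A2DDCE86156F.

0x03E0A2DDCE86156F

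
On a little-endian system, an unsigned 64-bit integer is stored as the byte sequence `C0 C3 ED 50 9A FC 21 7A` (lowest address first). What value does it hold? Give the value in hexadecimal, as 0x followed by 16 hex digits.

0x7A21FC9A50EDC3C0

Little-endian stores the least-significant byte at the lowest address.
Reassemble most-significant byte first: 7A 21 FC 9A 50 ED C3 C0 → 0x7A21FC9A50EDC3C0.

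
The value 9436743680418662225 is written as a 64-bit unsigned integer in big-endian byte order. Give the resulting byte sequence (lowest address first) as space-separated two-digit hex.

9436743680418662225 in hexadecimal, padded to 64 bits, is 0x82F60C611BC44751.
Split into bytes (most-significant first): 82 F6 0C 61 1B C4 47 51.
Big-endian: lowest address holds the most-significant byte.
So the memory order matches the most-significant-first order: 82 F6 0C 61 1B C4 47 51.

82 F6 0C 61 1B C4 47 51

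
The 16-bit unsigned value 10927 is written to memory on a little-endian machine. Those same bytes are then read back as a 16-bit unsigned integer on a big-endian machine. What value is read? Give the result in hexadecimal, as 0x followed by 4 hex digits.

10927 in 16-bit hexadecimal is 0x2AAF.
Stored little-endian, the bytes at ascending addresses are AF 2A.
Read back as big-endian, the last byte is least significant, giving 0xAF2A.

0xAF2A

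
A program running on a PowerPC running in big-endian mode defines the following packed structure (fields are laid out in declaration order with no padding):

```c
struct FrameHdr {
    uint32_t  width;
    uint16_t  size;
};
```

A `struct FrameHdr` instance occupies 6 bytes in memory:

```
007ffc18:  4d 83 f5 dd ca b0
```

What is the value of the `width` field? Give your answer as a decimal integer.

`width` is the first field, at byte offset 0, occupying 4 bytes.
Bytes at offsets 0..3: 4D 83 F5 DD.
Big-endian: lowest address holds the most-significant byte.
The bytes are already most-significant first: 0x4D83F5DD.
0x4D83F5DD = 1300493789.

1300493789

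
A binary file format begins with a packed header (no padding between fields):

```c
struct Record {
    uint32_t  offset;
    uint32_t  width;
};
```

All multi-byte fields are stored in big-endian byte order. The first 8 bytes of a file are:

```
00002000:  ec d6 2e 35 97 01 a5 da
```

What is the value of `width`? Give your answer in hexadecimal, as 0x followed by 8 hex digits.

0x9701A5DA

`width` follows `offset` (4 bytes), so it starts at byte offset 4 and occupies 4 bytes.
Bytes at offsets 4..7: 97 01 A5 DA.
In big-endian order the high byte comes first in memory.
The bytes are already most-significant first: 0x9701A5DA.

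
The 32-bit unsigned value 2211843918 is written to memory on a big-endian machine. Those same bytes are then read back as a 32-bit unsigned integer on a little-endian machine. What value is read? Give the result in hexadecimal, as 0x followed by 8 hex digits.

2211843918 in 32-bit hexadecimal is 0x83D60F4E.
Stored big-endian, the bytes at ascending addresses are 83 D6 0F 4E.
Read back as little-endian, the first byte is least significant, giving 0x4E0FD683.

0x4E0FD683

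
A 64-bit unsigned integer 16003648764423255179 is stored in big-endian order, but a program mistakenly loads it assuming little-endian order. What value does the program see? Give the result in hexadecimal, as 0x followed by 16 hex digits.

0x8B3491A1C26118DE

16003648764423255179 in 64-bit hexadecimal is 0xDE1861C2A191348B.
Stored big-endian, the bytes at ascending addresses are DE 18 61 C2 A1 91 34 8B.
Read back as little-endian, the first byte is least significant, giving 0x8B3491A1C26118DE.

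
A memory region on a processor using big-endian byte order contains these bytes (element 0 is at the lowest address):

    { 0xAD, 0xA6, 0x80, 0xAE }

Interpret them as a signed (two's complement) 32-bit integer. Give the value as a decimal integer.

Big-endian: lowest address holds the most-significant byte.
The bytes are already most-significant first: 0xADA680AE.
Top bit is set, so as a signed 32-bit value this is 0xADA680AE − 2^32 = -1381597010.

-1381597010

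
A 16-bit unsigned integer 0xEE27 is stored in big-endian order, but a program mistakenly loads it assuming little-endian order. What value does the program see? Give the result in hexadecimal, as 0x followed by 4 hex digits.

Stored big-endian, the bytes at ascending addresses are EE 27.
Read back as little-endian, the first byte is least significant, giving 0x27EE.

0x27EE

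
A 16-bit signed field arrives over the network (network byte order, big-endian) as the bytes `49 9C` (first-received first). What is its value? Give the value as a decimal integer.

18844

Big-endian: lowest address holds the most-significant byte.
The bytes are already most-significant first: 0x499C.
0x499C = 18844.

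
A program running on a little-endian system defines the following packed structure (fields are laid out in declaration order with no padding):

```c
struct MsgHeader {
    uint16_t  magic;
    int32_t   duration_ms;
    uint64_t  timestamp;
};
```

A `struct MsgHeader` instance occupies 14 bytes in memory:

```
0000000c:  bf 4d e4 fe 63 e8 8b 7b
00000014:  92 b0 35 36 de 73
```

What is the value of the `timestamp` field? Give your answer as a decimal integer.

8349170363415034763

`timestamp` follows `magic` (2 B), `duration_ms` (4 B), so it starts at offset 2 + 4 = 6 and occupies 8 bytes.
Bytes at offsets 6..13: 8B 7B 92 B0 35 36 DE 73.
Little-endian stores the least-significant byte at the lowest address.
Reassemble most-significant byte first: 73 DE 36 35 B0 92 7B 8B → 0x73DE3635B0927B8B.
0x73DE3635B0927B8B = 8349170363415034763.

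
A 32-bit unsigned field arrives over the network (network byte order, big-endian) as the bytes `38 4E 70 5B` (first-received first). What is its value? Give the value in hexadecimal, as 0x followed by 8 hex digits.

0x384E705B

Big-endian stores the most-significant byte at the lowest address.
The bytes are already most-significant first: 0x384E705B.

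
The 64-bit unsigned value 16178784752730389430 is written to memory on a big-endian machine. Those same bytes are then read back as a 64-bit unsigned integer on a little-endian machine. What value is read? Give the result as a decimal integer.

16178784752730389430 in 64-bit hexadecimal is 0xE086970384003BB6.
Stored big-endian, the bytes at ascending addresses are E0 86 97 03 84 00 3B B6.
Read back as little-endian, the first byte is least significant, giving 0xB63B0084039786E0.
0xB63B0084039786E0 = 13131089705524758240.

13131089705524758240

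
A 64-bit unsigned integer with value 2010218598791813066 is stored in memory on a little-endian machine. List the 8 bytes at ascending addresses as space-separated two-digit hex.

CA 97 DE 3D 2A BB E5 1B

2010218598791813066 in hexadecimal, padded to 64 bits, is 0x1BE5BB2A3DDE97CA.
Split into bytes (most-significant first): 1B E5 BB 2A 3D DE 97 CA.
In little-endian order the low byte comes first in memory.
So at ascending addresses the bytes are CA 97 DE 3D 2A BB E5 1B.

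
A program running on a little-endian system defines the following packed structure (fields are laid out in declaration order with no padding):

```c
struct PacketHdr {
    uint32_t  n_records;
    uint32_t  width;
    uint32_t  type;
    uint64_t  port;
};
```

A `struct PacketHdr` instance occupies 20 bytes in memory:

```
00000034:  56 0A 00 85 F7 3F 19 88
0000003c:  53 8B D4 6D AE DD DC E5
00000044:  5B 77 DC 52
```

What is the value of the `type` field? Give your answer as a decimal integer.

`type` follows `n_records` (4 B), `width` (4 B), so it starts at offset 4 + 4 = 8 and occupies 4 bytes.
Bytes at offsets 8..11: 53 8B D4 6D.
Little-endian stores the least-significant byte at the lowest address.
Reassemble most-significant byte first: 6D D4 8B 53 → 0x6DD48B53.
0x6DD48B53 = 1842645843.

1842645843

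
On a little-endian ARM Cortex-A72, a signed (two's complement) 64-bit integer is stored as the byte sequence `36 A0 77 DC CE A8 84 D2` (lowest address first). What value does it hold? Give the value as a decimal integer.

Little-endian: lowest address holds the least-significant byte.
Reassemble most-significant byte first: D2 84 A8 CE DC 77 A0 36 → 0xD284A8CEDC77A036.
Top bit is set, so as a signed 64-bit value this is 0xD284A8CEDC77A036 − 2^64 = -3277309022403321802.

-3277309022403321802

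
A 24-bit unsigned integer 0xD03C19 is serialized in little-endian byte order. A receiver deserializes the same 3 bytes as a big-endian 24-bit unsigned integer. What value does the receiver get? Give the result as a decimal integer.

1653968

Stored little-endian, the bytes at ascending addresses are 19 3C D0.
Read back as big-endian, the last byte is least significant, giving 0x193CD0.
0x193CD0 = 1653968.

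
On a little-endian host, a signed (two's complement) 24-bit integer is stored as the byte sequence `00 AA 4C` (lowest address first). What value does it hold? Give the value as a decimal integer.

In little-endian order the low byte comes first in memory.
Reassemble most-significant byte first: 4C AA 00 → 0x4CAA00.
0x4CAA00 = 5024256.

5024256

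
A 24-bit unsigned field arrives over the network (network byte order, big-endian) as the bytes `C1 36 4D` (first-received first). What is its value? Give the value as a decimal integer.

In big-endian order the high byte comes first in memory.
The bytes are already most-significant first: 0xC1364D.
0xC1364D = 12662349.

12662349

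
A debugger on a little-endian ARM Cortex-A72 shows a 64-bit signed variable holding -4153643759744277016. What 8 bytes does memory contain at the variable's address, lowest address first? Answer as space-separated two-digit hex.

Two's complement of -4153643759744277016 in 64 bits: 4153643759744277016 = 0x39A4B4FE17135A18; invert → 0xC65B4B01E8ECA5E7; add 1 → 0xC65B4B01E8ECA5E8.
Split into bytes (most-significant first): C6 5B 4B 01 E8 EC A5 E8.
Little-endian stores the least-significant byte at the lowest address.
So at ascending addresses the bytes are E8 A5 EC E8 01 4B 5B C6.

E8 A5 EC E8 01 4B 5B C6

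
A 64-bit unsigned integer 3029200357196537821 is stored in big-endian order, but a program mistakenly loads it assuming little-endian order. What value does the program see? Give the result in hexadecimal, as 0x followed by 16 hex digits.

3029200357196537821 in 64-bit hexadecimal is 0x2A09E1ACEC2F9FDD.
Stored big-endian, the bytes at ascending addresses are 2A 09 E1 AC EC 2F 9F DD.
Read back as little-endian, the first byte is least significant, giving 0xDD9F2FECACE1092A.

0xDD9F2FECACE1092A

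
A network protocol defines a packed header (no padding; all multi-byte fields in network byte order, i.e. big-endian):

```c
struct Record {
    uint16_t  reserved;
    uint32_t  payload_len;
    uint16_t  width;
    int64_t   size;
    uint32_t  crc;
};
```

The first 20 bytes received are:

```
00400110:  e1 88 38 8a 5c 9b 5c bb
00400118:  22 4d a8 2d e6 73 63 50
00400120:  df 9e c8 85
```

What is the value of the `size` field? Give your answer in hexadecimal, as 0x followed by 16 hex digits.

`size` follows `reserved` (2 B), `payload_len` (4 B), `width` (2 B), so it starts at offset 2 + 4 + 2 = 8 and occupies 8 bytes.
Bytes at offsets 8..15: 22 4D A8 2D E6 73 63 50.
Big-endian stores the most-significant byte at the lowest address.
The bytes are already most-significant first: 0x224DA82DE6736350.

0x224DA82DE6736350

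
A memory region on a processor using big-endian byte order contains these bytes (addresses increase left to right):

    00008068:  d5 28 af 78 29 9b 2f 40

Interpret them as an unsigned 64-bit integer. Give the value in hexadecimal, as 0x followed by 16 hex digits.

Big-endian stores the most-significant byte at the lowest address.
The bytes are already most-significant first: 0xD528AF78299B2F40.

0xD528AF78299B2F40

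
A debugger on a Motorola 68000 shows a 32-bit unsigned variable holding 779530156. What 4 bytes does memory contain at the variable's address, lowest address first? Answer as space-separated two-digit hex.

779530156 in hexadecimal, padded to 32 bits, is 0x2E76AFAC.
Split into bytes (most-significant first): 2E 76 AF AC.
Big-endian stores the most-significant byte at the lowest address.
So the memory order matches the most-significant-first order: 2E 76 AF AC.

2E 76 AF AC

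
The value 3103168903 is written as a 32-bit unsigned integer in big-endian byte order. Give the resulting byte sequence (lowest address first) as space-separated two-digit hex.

B8 F6 99 87

3103168903 in hexadecimal, padded to 32 bits, is 0xB8F69987.
Split into bytes (most-significant first): B8 F6 99 87.
Big-endian: lowest address holds the most-significant byte.
So the memory order matches the most-significant-first order: B8 F6 99 87.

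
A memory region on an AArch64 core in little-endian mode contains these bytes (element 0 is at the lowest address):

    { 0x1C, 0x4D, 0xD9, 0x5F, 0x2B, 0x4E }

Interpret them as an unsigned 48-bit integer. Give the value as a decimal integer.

85948198636828

In little-endian order the low byte comes first in memory.
Reassemble most-significant byte first: 4E 2B 5F D9 4D 1C → 0x4E2B5FD94D1C.
0x4E2B5FD94D1C = 85948198636828.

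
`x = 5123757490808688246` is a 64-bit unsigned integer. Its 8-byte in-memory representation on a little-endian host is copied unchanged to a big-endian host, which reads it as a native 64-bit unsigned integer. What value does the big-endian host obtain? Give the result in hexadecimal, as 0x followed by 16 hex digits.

0x760EE6824A3E1B47

5123757490808688246 in 64-bit hexadecimal is 0x471B3E4A82E60E76.
Stored little-endian, the bytes at ascending addresses are 76 0E E6 82 4A 3E 1B 47.
Read back as big-endian, the last byte is least significant, giving 0x760EE6824A3E1B47.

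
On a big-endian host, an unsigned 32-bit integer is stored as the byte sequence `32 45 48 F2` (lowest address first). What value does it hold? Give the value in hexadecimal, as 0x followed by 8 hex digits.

0x324548F2

Big-endian: lowest address holds the most-significant byte.
The bytes are already most-significant first: 0x324548F2.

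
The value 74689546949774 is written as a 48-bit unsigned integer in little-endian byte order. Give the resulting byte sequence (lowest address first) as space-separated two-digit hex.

74689546949774 in hexadecimal, padded to 48 bits, is 0x43EE03EA148E.
Split into bytes (most-significant first): 43 EE 03 EA 14 8E.
Little-endian stores the least-significant byte at the lowest address.
So at ascending addresses the bytes are 8E 14 EA 03 EE 43.

8E 14 EA 03 EE 43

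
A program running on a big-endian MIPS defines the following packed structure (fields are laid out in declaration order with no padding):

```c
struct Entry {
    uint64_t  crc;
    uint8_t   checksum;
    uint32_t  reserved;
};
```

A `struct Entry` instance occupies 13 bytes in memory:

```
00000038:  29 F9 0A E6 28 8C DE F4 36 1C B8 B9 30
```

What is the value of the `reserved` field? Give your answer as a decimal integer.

`reserved` follows `crc` (8 B), `checksum` (1 B), so it starts at offset 8 + 1 = 9 and occupies 4 bytes.
Bytes at offsets 9..12: 1C B8 B9 30.
Big-endian: lowest address holds the most-significant byte.
The bytes are already most-significant first: 0x1CB8B930.
0x1CB8B930 = 481868080.

481868080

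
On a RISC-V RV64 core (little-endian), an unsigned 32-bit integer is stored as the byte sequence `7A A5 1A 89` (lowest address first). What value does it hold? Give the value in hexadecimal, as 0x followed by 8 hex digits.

0x891AA57A

Little-endian stores the least-significant byte at the lowest address.
Reassemble most-significant byte first: 89 1A A5 7A → 0x891AA57A.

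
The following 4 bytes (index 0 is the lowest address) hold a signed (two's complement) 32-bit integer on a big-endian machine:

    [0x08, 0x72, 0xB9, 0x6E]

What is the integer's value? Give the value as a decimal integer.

141736302

Big-endian: lowest address holds the most-significant byte.
The bytes are already most-significant first: 0x0872B96E.
0x0872B96E = 141736302.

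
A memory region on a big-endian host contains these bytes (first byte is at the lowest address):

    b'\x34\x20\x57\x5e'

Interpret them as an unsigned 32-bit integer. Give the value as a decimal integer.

874534750

Big-endian: lowest address holds the most-significant byte.
The bytes are already most-significant first: 0x3420575E.
0x3420575E = 874534750.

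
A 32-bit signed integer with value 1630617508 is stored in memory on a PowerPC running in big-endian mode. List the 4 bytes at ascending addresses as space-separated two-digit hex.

1630617508 in hexadecimal, padded to 32 bits, is 0x61313FA4.
Split into bytes (most-significant first): 61 31 3F A4.
Big-endian stores the most-significant byte at the lowest address.
So the memory order matches the most-significant-first order: 61 31 3F A4.

61 31 3F A4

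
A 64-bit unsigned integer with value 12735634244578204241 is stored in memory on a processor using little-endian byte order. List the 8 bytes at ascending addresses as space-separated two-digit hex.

12735634244578204241 in hexadecimal, padded to 64 bits, is 0xB0BE0FDE81625A51.
Split into bytes (most-significant first): B0 BE 0F DE 81 62 5A 51.
Little-endian stores the least-significant byte at the lowest address.
So at ascending addresses the bytes are 51 5A 62 81 DE 0F BE B0.

51 5A 62 81 DE 0F BE B0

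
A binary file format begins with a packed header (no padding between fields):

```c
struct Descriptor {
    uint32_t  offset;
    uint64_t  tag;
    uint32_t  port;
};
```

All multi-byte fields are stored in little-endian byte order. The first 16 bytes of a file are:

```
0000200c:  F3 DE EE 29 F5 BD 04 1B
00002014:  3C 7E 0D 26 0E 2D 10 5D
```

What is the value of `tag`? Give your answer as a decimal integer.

`tag` follows `offset` (4 bytes), so it starts at byte offset 4 and occupies 8 bytes.
Bytes at offsets 4..11: F5 BD 04 1B 3C 7E 0D 26.
Little-endian stores the least-significant byte at the lowest address.
Reassemble most-significant byte first: 26 0D 7E 3C 1B 04 BD F5 → 0x260D7E3C1B04BDF5.
0x260D7E3C1B04BDF5 = 2741986544754933237.

2741986544754933237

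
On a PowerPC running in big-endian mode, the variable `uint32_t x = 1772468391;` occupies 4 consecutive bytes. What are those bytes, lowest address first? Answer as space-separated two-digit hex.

1772468391 in hexadecimal, padded to 32 bits, is 0x69A5B8A7.
Split into bytes (most-significant first): 69 A5 B8 A7.
Big-endian stores the most-significant byte at the lowest address.
So the memory order matches the most-significant-first order: 69 A5 B8 A7.

69 A5 B8 A7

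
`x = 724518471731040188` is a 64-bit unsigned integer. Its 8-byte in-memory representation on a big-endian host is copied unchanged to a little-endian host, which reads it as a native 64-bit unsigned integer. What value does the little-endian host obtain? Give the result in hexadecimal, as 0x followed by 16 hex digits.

724518471731040188 in 64-bit hexadecimal is 0x0A0E01B61CBCCFBC.
Stored big-endian, the bytes at ascending addresses are 0A 0E 01 B6 1C BC CF BC.
Read back as little-endian, the first byte is least significant, giving 0xBCCFBC1CB6010E0A.

0xBCCFBC1CB6010E0A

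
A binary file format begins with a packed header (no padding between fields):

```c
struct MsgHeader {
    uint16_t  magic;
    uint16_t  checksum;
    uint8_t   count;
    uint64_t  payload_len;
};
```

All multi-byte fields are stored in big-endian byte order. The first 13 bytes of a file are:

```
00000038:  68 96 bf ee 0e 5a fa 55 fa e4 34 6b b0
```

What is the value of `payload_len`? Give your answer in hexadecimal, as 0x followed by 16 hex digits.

`payload_len` follows `magic` (2 B), `checksum` (2 B), `count` (1 B), so it starts at offset 2 + 2 + 1 = 5 and occupies 8 bytes.
Bytes at offsets 5..12: 5A FA 55 FA E4 34 6B B0.
In big-endian order the high byte comes first in memory.
The bytes are already most-significant first: 0x5AFA55FAE4346BB0.

0x5AFA55FAE4346BB0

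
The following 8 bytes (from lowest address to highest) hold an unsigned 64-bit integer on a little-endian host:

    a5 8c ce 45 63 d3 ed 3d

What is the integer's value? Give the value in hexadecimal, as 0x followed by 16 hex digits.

0x3DEDD36345CE8CA5

In little-endian order the low byte comes first in memory.
Reassemble most-significant byte first: 3D ED D3 63 45 CE 8C A5 → 0x3DEDD36345CE8CA5.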